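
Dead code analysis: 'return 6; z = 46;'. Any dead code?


statement follows a return and is unreachable
Dead: 'z = 46'


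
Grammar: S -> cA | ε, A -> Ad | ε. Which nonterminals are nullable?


A nonterminal is nullable iff some alternative derives ε (directly, or every symbol in it is nullable)
Nullable: {A, S}


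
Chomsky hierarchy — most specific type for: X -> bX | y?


Right-linear: every RHS is a terminal or a terminal followed by one nonterminal
Classification: Type 3 (Regular)


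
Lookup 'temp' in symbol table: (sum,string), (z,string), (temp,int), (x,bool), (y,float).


Lookup 'temp' → type int


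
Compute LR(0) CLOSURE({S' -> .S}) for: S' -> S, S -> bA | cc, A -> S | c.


Start: S' -> .S
For each item with dot before a nonterminal B, add B -> .γ for every B-production
Closure: [S' -> .S, S -> .bA, S -> .cc]


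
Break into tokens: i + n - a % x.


Scan left to right, longest-match per lexeme
Tokens: ID(i), OP(+), ID(n), OP(-), ID(a), OP(%), ID(x)


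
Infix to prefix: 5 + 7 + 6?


left-to-right (same/higher precedence on left): tree is (+ (+ 5 7) 6)
Prefix: + + 5 7 6


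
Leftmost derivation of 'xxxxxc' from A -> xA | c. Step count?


Derivation: A => xA => xxA => xxxA => xxxxA => xxxxxA => xxxxxc
Steps: 6


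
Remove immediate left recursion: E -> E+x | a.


Left-recursive alternatives: E+x; non-recursive: a
Introduce E': E -> aE', E' -> +xE' | ε


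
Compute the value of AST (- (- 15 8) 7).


Evaluate inner: (- 15 8) = 7
Evaluate root: (- 7 7) = 0
Result: 0


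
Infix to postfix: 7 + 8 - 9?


Left to right (same or higher precedence on left)
Postfix: 7 8 + 9 -


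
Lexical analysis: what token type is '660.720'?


Pattern: digits with a decimal point
Type: FLOAT_LITERAL


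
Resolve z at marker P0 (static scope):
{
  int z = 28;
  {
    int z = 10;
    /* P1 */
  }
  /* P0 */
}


z declared in the same block as P0
z = 28


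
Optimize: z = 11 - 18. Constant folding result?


11 - 18 = -7 at compile time
Optimized: z = -7


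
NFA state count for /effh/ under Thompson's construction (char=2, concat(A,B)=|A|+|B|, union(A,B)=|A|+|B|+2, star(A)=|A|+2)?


Syntax tree has 4 char leaf(s), 0 union(s), 0 star(s)
chars contribute 4×2 = 8; each union adds +2; each star adds +2
Total: 8 + 0 + 0 = 8 states


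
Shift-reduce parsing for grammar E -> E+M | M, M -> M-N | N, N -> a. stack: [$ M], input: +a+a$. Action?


lookahead ∉ {-} so M won't extend; reduce E -> M
Action: reduce (E -> M)


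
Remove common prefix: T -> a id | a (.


Common prefix: 'a'
Factored: T -> a T', T' -> id | (


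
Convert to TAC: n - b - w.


Break into single-operator statements:
t1 = n - b
t2 = t1 - w


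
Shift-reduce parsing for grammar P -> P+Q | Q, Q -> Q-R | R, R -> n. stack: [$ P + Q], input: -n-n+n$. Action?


'-' can extend Q; shift to build Q -> Q-R
Action: shift


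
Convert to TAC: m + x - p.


Break into single-operator statements:
t1 = m + x
t2 = t1 - p


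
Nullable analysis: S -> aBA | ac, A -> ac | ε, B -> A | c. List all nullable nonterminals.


A nonterminal is nullable iff some alternative derives ε (directly, or every symbol in it is nullable)
Nullable: {A, B}


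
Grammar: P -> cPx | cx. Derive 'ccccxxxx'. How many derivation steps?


Derivation: P => cPx => ccPxx => cccPxxx => ccccxxxx
Steps: 4


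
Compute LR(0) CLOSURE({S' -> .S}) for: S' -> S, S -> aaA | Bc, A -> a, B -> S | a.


Start: S' -> .S
For each item with dot before a nonterminal B, add B -> .γ for every B-production
Closure: [S' -> .S, S -> .aaA, S -> .Bc, B -> .S, B -> .a]


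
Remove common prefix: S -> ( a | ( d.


Common prefix: '('
Factored: S -> ( S', S' -> a | d


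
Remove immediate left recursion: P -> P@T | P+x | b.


Left-recursive alternatives: P@T, P+x; non-recursive: b
Introduce P': P -> bP', P' -> @TP' | +xP' | ε


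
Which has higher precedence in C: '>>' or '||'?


'>>' is shift (level 8); '||' is logical OR (level 1)
Higher level binds tighter
'>>' has higher precedence than '||'


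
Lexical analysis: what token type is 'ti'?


Pattern: letter/underscore followed by alphanumerics, not a keyword
Type: IDENTIFIER


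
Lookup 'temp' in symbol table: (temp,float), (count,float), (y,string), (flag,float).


Lookup 'temp' → type float


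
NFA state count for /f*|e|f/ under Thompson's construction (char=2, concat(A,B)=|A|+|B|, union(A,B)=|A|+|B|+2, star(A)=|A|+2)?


Syntax tree has 3 char leaf(s), 2 union(s), 1 star(s)
chars contribute 3×2 = 6; each union adds +2; each star adds +2
Total: 6 + 4 + 2 = 12 states


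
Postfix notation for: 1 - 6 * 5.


* has higher precedence, evaluate 6*5 first
Postfix: 1 6 5 * -


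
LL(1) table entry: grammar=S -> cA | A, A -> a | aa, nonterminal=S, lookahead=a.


For [S, a]: 'a' ∈ FIRST(A)
Entry: S -> A


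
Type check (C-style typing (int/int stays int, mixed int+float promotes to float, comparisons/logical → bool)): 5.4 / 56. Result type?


Operand types: float / int
Rule: mixed int/float promotes to float; int/int stays int
Result type: float


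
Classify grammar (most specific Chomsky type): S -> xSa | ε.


Single nonterminal LHS, but x^n a^n is not regular
Classification: Type 2 (Context-Free)


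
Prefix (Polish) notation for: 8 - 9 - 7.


left-to-right (same/higher precedence on left): tree is (- (- 8 9) 7)
Prefix: - - 8 9 7


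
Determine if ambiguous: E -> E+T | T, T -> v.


precedence layered via separate nonterminal T: deterministic
Unambiguous


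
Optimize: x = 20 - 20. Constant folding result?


20 - 20 = 0 at compile time
Optimized: x = 0


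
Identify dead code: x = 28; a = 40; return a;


x is assigned but never read
Dead: 'x = 28'


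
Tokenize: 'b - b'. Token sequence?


Scan left to right, longest-match per lexeme
Tokens: ID(b), OP(-), ID(b)


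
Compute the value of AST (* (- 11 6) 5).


Evaluate inner: (- 11 6) = 5
Evaluate root: (* 5 5) = 25
Result: 25


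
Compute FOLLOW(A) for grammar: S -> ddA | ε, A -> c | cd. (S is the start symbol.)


$ ∈ FOLLOW(S). For each A -> αBβ: add FIRST(β)\{ε} to FOLLOW(B); if β nullable, add FOLLOW(A).
FOLLOW(A) = {$}


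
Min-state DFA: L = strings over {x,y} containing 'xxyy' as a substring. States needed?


KMP-style automaton: 4 progress states + 1 absorbing accept = 5
Minimal DFA: 5 states


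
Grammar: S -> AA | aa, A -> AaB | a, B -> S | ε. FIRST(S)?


Per alternative of S: FIRST(AA) = {a}; FIRST(aa) = {a}
FIRST(S) = {a}


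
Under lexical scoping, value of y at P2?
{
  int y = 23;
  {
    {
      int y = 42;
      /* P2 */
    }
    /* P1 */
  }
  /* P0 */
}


y declared in the same block as P2
y = 42


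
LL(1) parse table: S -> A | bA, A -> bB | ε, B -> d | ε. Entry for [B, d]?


For [B, d]: 'd' ∈ FIRST(d)
Entry: B -> d


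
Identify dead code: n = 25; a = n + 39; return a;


n is read by a's definition; a is returned
No dead code


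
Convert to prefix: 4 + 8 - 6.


left-to-right (same/higher precedence on left): tree is (- (+ 4 8) 6)
Prefix: - + 4 8 6


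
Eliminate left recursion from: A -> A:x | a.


Left-recursive alternatives: A:x; non-recursive: a
Introduce A': A -> aA', A' -> :xA' | ε


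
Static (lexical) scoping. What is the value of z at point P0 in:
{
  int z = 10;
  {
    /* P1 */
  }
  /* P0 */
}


z declared in the same block as P0
z = 10


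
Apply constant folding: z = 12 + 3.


12 + 3 = 15 at compile time
Optimized: z = 15


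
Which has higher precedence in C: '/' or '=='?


'/' is multiplicative (level 10); '==' is equality (level 6)
Higher level binds tighter
'/' has higher precedence than '=='


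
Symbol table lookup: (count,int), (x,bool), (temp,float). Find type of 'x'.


Lookup 'x' → type bool


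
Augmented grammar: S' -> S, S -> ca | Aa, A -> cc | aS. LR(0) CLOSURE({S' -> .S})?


Start: S' -> .S
For each item with dot before a nonterminal B, add B -> .γ for every B-production
Closure: [S' -> .S, S -> .ca, S -> .Aa, A -> .cc, A -> .aS]


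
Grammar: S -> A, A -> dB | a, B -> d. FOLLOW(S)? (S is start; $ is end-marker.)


$ ∈ FOLLOW(S). For each A -> αBβ: add FIRST(β)\{ε} to FOLLOW(B); if β nullable, add FOLLOW(A).
FOLLOW(S) = {$}


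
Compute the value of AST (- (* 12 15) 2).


Evaluate inner: (* 12 15) = 180
Evaluate root: (- 180 2) = 178
Result: 178


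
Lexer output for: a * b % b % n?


Scan left to right, longest-match per lexeme
Tokens: ID(a), OP(*), ID(b), OP(%), ID(b), OP(%), ID(n)


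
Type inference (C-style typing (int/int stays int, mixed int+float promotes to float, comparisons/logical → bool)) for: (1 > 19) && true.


Operand types: bool && bool
Rule: logical operators take bool operands and yield bool
Result type: bool


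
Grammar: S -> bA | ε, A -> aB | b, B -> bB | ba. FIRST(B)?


Per alternative of B: FIRST(bB) = {b}; FIRST(ba) = {b}
FIRST(B) = {b}


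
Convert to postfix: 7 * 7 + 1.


Left to right (same or higher precedence on left)
Postfix: 7 7 * 1 +


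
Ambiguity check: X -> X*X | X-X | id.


'id*id-id' has two parse trees (no precedence encoded between * and -)
Ambiguous


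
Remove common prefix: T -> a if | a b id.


Common prefix: 'a'
Factored: T -> a T', T' -> if | b id


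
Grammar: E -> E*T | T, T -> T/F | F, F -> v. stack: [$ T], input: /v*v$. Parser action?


shift '/' to continue T -> T/F
Action: shift


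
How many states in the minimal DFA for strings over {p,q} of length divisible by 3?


Track length mod 3: states 0..2, accept at 0
Minimal DFA: 3 states


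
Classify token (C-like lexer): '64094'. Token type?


Pattern: digits only
Type: INTEGER_LITERAL


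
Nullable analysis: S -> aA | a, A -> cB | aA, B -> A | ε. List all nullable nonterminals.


A nonterminal is nullable iff some alternative derives ε (directly, or every symbol in it is nullable)
Nullable: {B}


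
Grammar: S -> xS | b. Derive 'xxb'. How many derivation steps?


Derivation: S => xS => xxS => xxb
Steps: 3


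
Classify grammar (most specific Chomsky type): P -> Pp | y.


Left-linear: every RHS is a terminal or one nonterminal followed by a terminal
Classification: Type 3 (Regular)


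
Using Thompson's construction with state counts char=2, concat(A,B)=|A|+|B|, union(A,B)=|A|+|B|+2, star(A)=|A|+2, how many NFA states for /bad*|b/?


Syntax tree has 4 char leaf(s), 1 union(s), 1 star(s)
chars contribute 4×2 = 8; each union adds +2; each star adds +2
Total: 8 + 2 + 2 = 12 states


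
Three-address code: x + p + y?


Break into single-operator statements:
t1 = x + p
t2 = t1 + y


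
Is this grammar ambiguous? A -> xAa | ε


balanced x^n…a^n: each string has a unique parse
Unambiguous


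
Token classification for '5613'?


Pattern: digits only
Type: INTEGER_LITERAL


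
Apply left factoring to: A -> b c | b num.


Common prefix: 'b'
Factored: A -> b A', A' -> c | num


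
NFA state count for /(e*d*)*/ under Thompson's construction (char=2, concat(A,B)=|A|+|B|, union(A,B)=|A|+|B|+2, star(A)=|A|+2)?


Syntax tree has 2 char leaf(s), 0 union(s), 3 star(s)
chars contribute 2×2 = 4; each union adds +2; each star adds +2
Total: 4 + 0 + 6 = 10 states


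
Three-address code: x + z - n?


Break into single-operator statements:
t1 = x + z
t2 = t1 - n


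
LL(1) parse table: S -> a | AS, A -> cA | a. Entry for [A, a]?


For [A, a]: 'a' ∈ FIRST(a)
Entry: A -> a


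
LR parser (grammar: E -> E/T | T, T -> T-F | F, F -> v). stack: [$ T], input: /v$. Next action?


lookahead ∉ {-} so T won't extend; reduce E -> T
Action: reduce (E -> T)


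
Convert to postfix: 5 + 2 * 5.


* has higher precedence, evaluate 2*5 first
Postfix: 5 2 5 * +


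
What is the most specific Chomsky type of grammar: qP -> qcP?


LHS has context (more than one symbol) and |LHS| ≤ |RHS|
Classification: Type 1 (Context-Sensitive)


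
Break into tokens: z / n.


Scan left to right, longest-match per lexeme
Tokens: ID(z), OP(/), ID(n)


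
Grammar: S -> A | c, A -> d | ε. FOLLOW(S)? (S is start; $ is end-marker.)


$ ∈ FOLLOW(S). For each A -> αBβ: add FIRST(β)\{ε} to FOLLOW(B); if β nullable, add FOLLOW(A).
FOLLOW(S) = {$}


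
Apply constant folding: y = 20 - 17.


20 - 17 = 3 at compile time
Optimized: y = 3


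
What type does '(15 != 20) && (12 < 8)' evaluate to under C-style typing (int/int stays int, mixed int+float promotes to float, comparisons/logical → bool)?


Operand types: bool && bool
Rule: logical operators take bool operands and yield bool
Result type: bool


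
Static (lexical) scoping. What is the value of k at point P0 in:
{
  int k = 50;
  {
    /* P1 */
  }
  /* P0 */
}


k declared in the same block as P0
k = 50


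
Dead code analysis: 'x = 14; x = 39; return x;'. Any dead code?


first assignment to x is overwritten before any read
Dead: 'x = 14'


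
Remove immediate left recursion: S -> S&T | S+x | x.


Left-recursive alternatives: S&T, S+x; non-recursive: x
Introduce S': S -> xS', S' -> &TS' | +xS' | ε


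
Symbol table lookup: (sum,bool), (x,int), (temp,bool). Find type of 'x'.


Lookup 'x' → type int


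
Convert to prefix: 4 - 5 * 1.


'*' binds tighter: tree is (- 4 (* 5 1))
Prefix: - 4 * 5 1


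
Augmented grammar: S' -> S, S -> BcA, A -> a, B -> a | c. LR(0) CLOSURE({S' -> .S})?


Start: S' -> .S
For each item with dot before a nonterminal B, add B -> .γ for every B-production
Closure: [S' -> .S, S -> .BcA, B -> .a, B -> .c]


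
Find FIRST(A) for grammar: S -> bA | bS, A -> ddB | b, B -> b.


Per alternative of A: FIRST(ddB) = {d}; FIRST(b) = {b}
FIRST(A) = {b, d}


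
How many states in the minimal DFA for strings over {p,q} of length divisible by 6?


Track length mod 6: states 0..5, accept at 0
Minimal DFA: 6 states


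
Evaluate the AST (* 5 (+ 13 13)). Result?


Evaluate inner: (+ 13 13) = 26
Evaluate root: (* 5 26) = 130
Result: 130


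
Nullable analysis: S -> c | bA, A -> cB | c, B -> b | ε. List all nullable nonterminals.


A nonterminal is nullable iff some alternative derives ε (directly, or every symbol in it is nullable)
Nullable: {B}


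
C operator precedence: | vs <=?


'<=' is relational (level 7); '|' is bitwise OR (level 3)
Higher level binds tighter
'<=' has higher precedence than '|'


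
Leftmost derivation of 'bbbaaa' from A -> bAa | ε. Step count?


Derivation: A => bAa => bbAaa => bbbAaaa => bbbaaa
Steps: 4


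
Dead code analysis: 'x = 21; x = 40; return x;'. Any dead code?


first assignment to x is overwritten before any read
Dead: 'x = 21'


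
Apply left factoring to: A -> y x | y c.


Common prefix: 'y'
Factored: A -> y A', A' -> x | c


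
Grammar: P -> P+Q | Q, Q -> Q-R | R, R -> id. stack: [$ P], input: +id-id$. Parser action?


shift '+' to continue P -> P+Q
Action: shift


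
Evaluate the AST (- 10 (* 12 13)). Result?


Evaluate inner: (* 12 13) = 156
Evaluate root: (- 10 156) = -146
Result: -146


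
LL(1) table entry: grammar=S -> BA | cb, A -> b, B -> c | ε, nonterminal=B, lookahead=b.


For [B, b]: ε is nullable and 'b' ∈ FOLLOW(B)
Entry: B -> ε


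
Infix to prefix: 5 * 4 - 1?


left-to-right (same/higher precedence on left): tree is (- (* 5 4) 1)
Prefix: - * 5 4 1


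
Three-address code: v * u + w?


Break into single-operator statements:
t1 = v * u
t2 = t1 + w


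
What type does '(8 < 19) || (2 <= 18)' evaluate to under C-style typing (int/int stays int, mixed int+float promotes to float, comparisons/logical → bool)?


Operand types: bool || bool
Rule: logical operators take bool operands and yield bool
Result type: bool


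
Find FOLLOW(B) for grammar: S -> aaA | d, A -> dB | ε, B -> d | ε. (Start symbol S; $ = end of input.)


$ ∈ FOLLOW(S). For each A -> αBβ: add FIRST(β)\{ε} to FOLLOW(B); if β nullable, add FOLLOW(A).
FOLLOW(B) = {$}


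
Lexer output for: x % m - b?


Scan left to right, longest-match per lexeme
Tokens: ID(x), OP(%), ID(m), OP(-), ID(b)


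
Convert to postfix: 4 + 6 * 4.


* has higher precedence, evaluate 6*4 first
Postfix: 4 6 4 * +


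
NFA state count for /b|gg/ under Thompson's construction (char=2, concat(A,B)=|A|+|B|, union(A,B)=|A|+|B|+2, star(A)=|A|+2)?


Syntax tree has 3 char leaf(s), 1 union(s), 0 star(s)
chars contribute 3×2 = 6; each union adds +2; each star adds +2
Total: 6 + 2 + 0 = 8 states


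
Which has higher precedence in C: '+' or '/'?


'/' is multiplicative (level 10); '+' is additive (level 9)
Higher level binds tighter
'/' has higher precedence than '+'


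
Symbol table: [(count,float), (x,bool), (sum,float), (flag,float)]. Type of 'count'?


Lookup 'count' → type float


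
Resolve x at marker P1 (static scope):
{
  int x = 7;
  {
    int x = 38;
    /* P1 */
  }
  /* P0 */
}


x declared in the same block as P1
x = 38


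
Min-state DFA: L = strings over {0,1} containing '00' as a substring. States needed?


KMP-style automaton: 2 progress states + 1 absorbing accept = 3
Minimal DFA: 3 states


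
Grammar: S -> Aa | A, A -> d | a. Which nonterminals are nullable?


A nonterminal is nullable iff some alternative derives ε (directly, or every symbol in it is nullable)
Nullable: {}


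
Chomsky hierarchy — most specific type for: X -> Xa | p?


Left-linear: every RHS is a terminal or one nonterminal followed by a terminal
Classification: Type 3 (Regular)


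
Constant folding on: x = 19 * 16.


19 * 16 = 304 at compile time
Optimized: x = 304


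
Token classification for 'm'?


Pattern: letter/underscore followed by alphanumerics, not a keyword
Type: IDENTIFIER


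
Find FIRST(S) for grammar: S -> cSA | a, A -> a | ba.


Per alternative of S: FIRST(cSA) = {c}; FIRST(a) = {a}
FIRST(S) = {a, c}


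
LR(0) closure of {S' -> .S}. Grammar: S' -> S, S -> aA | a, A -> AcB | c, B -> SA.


Start: S' -> .S
For each item with dot before a nonterminal B, add B -> .γ for every B-production
Closure: [S' -> .S, S -> .aA, S -> .a]


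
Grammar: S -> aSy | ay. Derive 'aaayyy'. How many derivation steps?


Derivation: S => aSy => aaSyy => aaayyy
Steps: 3


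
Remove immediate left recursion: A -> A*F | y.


Left-recursive alternatives: A*F; non-recursive: y
Introduce A': A -> yA', A' -> *FA' | ε


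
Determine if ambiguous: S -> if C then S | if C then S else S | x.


dangling else: 'if C then if C then x else x' parses two ways
Ambiguous


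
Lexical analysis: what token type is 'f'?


Pattern: letter/underscore followed by alphanumerics, not a keyword
Type: IDENTIFIER


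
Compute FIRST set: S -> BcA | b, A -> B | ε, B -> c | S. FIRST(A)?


Per alternative of A: FIRST(B) = {b, c}; FIRST(ε) = {ε}
FIRST(A) = {b, c, ε}


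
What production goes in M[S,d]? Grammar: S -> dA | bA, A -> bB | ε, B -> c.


For [S, d]: 'd' ∈ FIRST(dA)
Entry: S -> dA


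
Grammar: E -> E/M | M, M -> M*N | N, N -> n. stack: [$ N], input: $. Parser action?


'N' (not preceded by M*) is the handle for M -> N
Action: reduce (M -> N)


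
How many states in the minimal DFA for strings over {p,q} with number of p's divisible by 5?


Track (count of p) mod 5: states 0..4, accept at 0
Minimal DFA: 5 states


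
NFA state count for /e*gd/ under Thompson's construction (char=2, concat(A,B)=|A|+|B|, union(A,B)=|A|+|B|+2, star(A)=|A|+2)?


Syntax tree has 3 char leaf(s), 0 union(s), 1 star(s)
chars contribute 3×2 = 6; each union adds +2; each star adds +2
Total: 6 + 0 + 2 = 8 states


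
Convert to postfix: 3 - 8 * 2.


* has higher precedence, evaluate 8*2 first
Postfix: 3 8 2 * -


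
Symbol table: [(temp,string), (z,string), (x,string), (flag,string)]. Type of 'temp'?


Lookup 'temp' → type string


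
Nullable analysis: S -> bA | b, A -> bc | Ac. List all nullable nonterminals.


A nonterminal is nullable iff some alternative derives ε (directly, or every symbol in it is nullable)
Nullable: {}


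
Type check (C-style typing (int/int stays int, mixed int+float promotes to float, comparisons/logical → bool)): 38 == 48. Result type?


Operand types: int == int
Rule: comparison yields bool
Result type: bool


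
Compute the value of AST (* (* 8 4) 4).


Evaluate inner: (* 8 4) = 32
Evaluate root: (* 32 4) = 128
Result: 128


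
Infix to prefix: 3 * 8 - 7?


left-to-right (same/higher precedence on left): tree is (- (* 3 8) 7)
Prefix: - * 3 8 7


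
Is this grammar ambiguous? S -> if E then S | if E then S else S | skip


dangling else: 'if E then if E then skip else skip' parses two ways
Ambiguous


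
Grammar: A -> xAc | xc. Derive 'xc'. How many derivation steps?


Derivation: A => xc
Steps: 1


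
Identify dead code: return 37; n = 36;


statement follows a return and is unreachable
Dead: 'n = 36'


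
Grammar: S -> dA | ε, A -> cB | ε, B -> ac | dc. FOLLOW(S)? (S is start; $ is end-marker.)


$ ∈ FOLLOW(S). For each A -> αBβ: add FIRST(β)\{ε} to FOLLOW(B); if β nullable, add FOLLOW(A).
FOLLOW(S) = {$}


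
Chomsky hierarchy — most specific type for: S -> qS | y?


Right-linear: every RHS is a terminal or a terminal followed by one nonterminal
Classification: Type 3 (Regular)


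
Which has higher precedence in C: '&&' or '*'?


'*' is multiplicative (level 10); '&&' is logical AND (level 2)
Higher level binds tighter
'*' has higher precedence than '&&'


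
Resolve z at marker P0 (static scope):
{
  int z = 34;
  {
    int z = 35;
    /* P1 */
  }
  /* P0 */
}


z declared in the same block as P0
z = 34


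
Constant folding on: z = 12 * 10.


12 * 10 = 120 at compile time
Optimized: z = 120


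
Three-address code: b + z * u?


Break into single-operator statements:
t1 = z * u
t2 = b + t1


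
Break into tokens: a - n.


Scan left to right, longest-match per lexeme
Tokens: ID(a), OP(-), ID(n)


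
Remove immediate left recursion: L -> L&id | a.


Left-recursive alternatives: L&id; non-recursive: a
Introduce L': L -> aL', L' -> &idL' | ε


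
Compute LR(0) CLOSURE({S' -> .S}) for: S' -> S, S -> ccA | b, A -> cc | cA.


Start: S' -> .S
For each item with dot before a nonterminal B, add B -> .γ for every B-production
Closure: [S' -> .S, S -> .ccA, S -> .b]


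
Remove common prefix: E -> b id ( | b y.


Common prefix: 'b'
Factored: E -> b E', E' -> id ( | y


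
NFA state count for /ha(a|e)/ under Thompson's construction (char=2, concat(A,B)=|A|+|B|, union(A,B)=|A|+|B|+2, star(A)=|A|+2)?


Syntax tree has 4 char leaf(s), 1 union(s), 0 star(s)
chars contribute 4×2 = 8; each union adds +2; each star adds +2
Total: 8 + 2 + 0 = 10 states


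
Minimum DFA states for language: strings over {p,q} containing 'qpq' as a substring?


KMP-style automaton: 3 progress states + 1 absorbing accept = 4
Minimal DFA: 4 states


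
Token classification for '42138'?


Pattern: digits only
Type: INTEGER_LITERAL


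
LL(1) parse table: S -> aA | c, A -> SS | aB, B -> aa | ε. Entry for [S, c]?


For [S, c]: 'c' ∈ FIRST(c)
Entry: S -> c


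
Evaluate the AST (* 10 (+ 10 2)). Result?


Evaluate inner: (+ 10 2) = 12
Evaluate root: (* 10 12) = 120
Result: 120


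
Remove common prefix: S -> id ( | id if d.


Common prefix: 'id'
Factored: S -> id S', S' -> ( | if d


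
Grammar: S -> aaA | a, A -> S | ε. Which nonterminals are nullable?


A nonterminal is nullable iff some alternative derives ε (directly, or every symbol in it is nullable)
Nullable: {A}


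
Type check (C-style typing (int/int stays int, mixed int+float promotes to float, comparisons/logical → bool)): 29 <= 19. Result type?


Operand types: int <= int
Rule: comparison yields bool
Result type: bool


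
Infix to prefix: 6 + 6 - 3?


left-to-right (same/higher precedence on left): tree is (- (+ 6 6) 3)
Prefix: - + 6 6 3


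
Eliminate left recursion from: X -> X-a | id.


Left-recursive alternatives: X-a; non-recursive: id
Introduce X': X -> idX', X' -> -aX' | ε


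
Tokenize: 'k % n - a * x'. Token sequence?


Scan left to right, longest-match per lexeme
Tokens: ID(k), OP(%), ID(n), OP(-), ID(a), OP(*), ID(x)


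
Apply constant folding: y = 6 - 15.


6 - 15 = -9 at compile time
Optimized: y = -9


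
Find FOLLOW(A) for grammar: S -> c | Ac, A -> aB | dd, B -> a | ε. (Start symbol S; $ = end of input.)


$ ∈ FOLLOW(S). For each A -> αBβ: add FIRST(β)\{ε} to FOLLOW(B); if β nullable, add FOLLOW(A).
FOLLOW(A) = {c}


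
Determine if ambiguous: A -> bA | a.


right-linear, alternatives start with distinct terminals 'b' vs 'a': unique leftmost derivation
Unambiguous


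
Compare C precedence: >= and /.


'/' is multiplicative (level 10); '>=' is relational (level 7)
Higher level binds tighter
'/' has higher precedence than '>='


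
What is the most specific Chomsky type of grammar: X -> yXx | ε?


Single nonterminal LHS, but y^n x^n is not regular
Classification: Type 2 (Context-Free)


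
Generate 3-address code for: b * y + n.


Break into single-operator statements:
t1 = b * y
t2 = t1 + n


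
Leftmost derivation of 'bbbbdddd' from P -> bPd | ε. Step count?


Derivation: P => bPd => bbPdd => bbbPddd => bbbbPdddd => bbbbdddd
Steps: 5


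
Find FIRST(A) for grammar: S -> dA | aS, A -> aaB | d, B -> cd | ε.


Per alternative of A: FIRST(aaB) = {a}; FIRST(d) = {d}
FIRST(A) = {a, d}


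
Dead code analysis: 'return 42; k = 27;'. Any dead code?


statement follows a return and is unreachable
Dead: 'k = 27'


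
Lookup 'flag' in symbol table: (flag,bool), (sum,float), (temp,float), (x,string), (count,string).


Lookup 'flag' → type bool


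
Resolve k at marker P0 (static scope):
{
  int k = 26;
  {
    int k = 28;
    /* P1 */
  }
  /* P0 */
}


k declared in the same block as P0
k = 26


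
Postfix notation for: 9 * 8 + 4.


Left to right (same or higher precedence on left)
Postfix: 9 8 * 4 +


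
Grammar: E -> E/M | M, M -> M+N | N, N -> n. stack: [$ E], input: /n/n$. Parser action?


shift '/' to continue E -> E/M
Action: shift


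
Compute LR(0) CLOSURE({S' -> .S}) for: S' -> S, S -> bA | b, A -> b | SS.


Start: S' -> .S
For each item with dot before a nonterminal B, add B -> .γ for every B-production
Closure: [S' -> .S, S -> .bA, S -> .b]


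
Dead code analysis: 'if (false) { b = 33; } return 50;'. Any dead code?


condition is constant false, so the whole block is unreachable
Dead: 'if (false) { b = 33; }'


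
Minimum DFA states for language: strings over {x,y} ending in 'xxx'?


Track the longest suffix of input matching a prefix of 'xxx': 4 classes (prefixes of length 0..3)
Minimal DFA: 4 states


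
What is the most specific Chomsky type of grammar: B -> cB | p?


Right-linear: every RHS is a terminal or a terminal followed by one nonterminal
Classification: Type 3 (Regular)


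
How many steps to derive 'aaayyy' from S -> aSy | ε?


Derivation: S => aSy => aaSyy => aaaSyyy => aaayyy
Steps: 4


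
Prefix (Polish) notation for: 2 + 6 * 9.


'*' binds tighter: tree is (+ 2 (* 6 9))
Prefix: + 2 * 6 9


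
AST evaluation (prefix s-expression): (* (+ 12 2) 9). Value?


Evaluate inner: (+ 12 2) = 14
Evaluate root: (* 14 9) = 126
Result: 126


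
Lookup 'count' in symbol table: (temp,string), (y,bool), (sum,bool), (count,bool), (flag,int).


Lookup 'count' → type bool


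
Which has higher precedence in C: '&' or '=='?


'==' is equality (level 6); '&' is bitwise AND (level 5)
Higher level binds tighter
'==' has higher precedence than '&'


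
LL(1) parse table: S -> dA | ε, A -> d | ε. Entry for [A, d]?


For [A, d]: 'd' ∈ FIRST(d)
Entry: A -> d


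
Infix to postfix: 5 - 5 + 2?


Left to right (same or higher precedence on left)
Postfix: 5 5 - 2 +


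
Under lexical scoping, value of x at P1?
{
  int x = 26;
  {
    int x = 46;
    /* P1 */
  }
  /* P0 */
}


x declared in the same block as P1
x = 46


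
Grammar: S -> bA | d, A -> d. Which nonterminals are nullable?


A nonterminal is nullable iff some alternative derives ε (directly, or every symbol in it is nullable)
Nullable: {}


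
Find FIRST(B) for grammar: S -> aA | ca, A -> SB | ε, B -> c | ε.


Per alternative of B: FIRST(c) = {c}; FIRST(ε) = {ε}
FIRST(B) = {c, ε}


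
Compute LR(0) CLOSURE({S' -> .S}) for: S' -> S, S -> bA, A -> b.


Start: S' -> .S
For each item with dot before a nonterminal B, add B -> .γ for every B-production
Closure: [S' -> .S, S -> .bA]


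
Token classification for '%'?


Pattern: operator symbol
Type: OPERATOR


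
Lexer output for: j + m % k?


Scan left to right, longest-match per lexeme
Tokens: ID(j), OP(+), ID(m), OP(%), ID(k)


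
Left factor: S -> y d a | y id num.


Common prefix: 'y'
Factored: S -> y S', S' -> d a | id num


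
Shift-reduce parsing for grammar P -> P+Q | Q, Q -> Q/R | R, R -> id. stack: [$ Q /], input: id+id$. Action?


no handle; shift 'id'
Action: shift


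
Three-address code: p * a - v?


Break into single-operator statements:
t1 = p * a
t2 = t1 - v


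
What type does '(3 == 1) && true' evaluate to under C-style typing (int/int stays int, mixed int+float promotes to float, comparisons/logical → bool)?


Operand types: bool && bool
Rule: logical operators take bool operands and yield bool
Result type: bool


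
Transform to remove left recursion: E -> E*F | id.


Left-recursive alternatives: E*F; non-recursive: id
Introduce E': E -> idE', E' -> *FE' | ε


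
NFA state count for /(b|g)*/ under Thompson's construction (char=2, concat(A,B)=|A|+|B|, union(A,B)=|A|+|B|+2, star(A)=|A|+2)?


Syntax tree has 2 char leaf(s), 1 union(s), 1 star(s)
chars contribute 2×2 = 4; each union adds +2; each star adds +2
Total: 4 + 2 + 2 = 8 states


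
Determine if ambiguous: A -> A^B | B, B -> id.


precedence layered via separate nonterminal B: deterministic
Unambiguous


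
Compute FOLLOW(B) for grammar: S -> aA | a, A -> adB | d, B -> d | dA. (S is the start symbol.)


$ ∈ FOLLOW(S). For each A -> αBβ: add FIRST(β)\{ε} to FOLLOW(B); if β nullable, add FOLLOW(A).
FOLLOW(B) = {$}


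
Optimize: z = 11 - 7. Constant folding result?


11 - 7 = 4 at compile time
Optimized: z = 4


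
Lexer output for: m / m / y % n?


Scan left to right, longest-match per lexeme
Tokens: ID(m), OP(/), ID(m), OP(/), ID(y), OP(%), ID(n)


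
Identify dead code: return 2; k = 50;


statement follows a return and is unreachable
Dead: 'k = 50'


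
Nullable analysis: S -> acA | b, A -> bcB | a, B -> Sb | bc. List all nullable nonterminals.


A nonterminal is nullable iff some alternative derives ε (directly, or every symbol in it is nullable)
Nullable: {}


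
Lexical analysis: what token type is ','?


Pattern: delimiter/punctuation
Type: PUNCTUATION


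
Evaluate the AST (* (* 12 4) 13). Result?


Evaluate inner: (* 12 4) = 48
Evaluate root: (* 48 13) = 624
Result: 624


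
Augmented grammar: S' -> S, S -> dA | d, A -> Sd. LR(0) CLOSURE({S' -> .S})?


Start: S' -> .S
For each item with dot before a nonterminal B, add B -> .γ for every B-production
Closure: [S' -> .S, S -> .dA, S -> .d]


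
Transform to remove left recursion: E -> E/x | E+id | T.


Left-recursive alternatives: E/x, E+id; non-recursive: T
Introduce E': E -> TE', E' -> /xE' | +idE' | ε


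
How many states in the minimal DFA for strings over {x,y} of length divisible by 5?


Track length mod 5: states 0..4, accept at 0
Minimal DFA: 5 states


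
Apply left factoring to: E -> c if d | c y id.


Common prefix: 'c'
Factored: E -> c E', E' -> if d | y id


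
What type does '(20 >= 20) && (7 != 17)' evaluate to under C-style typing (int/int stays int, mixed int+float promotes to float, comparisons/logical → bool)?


Operand types: bool && bool
Rule: logical operators take bool operands and yield bool
Result type: bool


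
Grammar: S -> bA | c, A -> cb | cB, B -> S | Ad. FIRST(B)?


Per alternative of B: FIRST(S) = {b, c}; FIRST(Ad) = {c}
FIRST(B) = {b, c}


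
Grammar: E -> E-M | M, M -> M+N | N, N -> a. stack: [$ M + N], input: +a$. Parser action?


handle 'M+N' on top
Action: reduce (M -> M+N)


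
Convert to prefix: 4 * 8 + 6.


left-to-right (same/higher precedence on left): tree is (+ (* 4 8) 6)
Prefix: + * 4 8 6


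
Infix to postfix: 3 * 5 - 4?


Left to right (same or higher precedence on left)
Postfix: 3 5 * 4 -


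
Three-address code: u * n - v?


Break into single-operator statements:
t1 = u * n
t2 = t1 - v


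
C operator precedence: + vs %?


'%' is multiplicative (level 10); '+' is additive (level 9)
Higher level binds tighter
'%' has higher precedence than '+'


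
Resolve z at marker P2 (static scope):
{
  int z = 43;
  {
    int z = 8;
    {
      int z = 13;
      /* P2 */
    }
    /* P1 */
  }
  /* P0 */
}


z declared in the same block as P2
z = 13


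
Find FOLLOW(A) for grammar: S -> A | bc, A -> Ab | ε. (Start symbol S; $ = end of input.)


$ ∈ FOLLOW(S). For each A -> αBβ: add FIRST(β)\{ε} to FOLLOW(B); if β nullable, add FOLLOW(A).
FOLLOW(A) = {$, b}


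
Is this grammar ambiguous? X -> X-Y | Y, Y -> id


precedence layered via separate nonterminal Y: deterministic
Unambiguous


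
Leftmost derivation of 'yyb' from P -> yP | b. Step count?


Derivation: P => yP => yyP => yyb
Steps: 3


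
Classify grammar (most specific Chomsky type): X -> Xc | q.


Left-linear: every RHS is a terminal or one nonterminal followed by a terminal
Classification: Type 3 (Regular)


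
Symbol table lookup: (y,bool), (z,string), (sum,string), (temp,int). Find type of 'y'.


Lookup 'y' → type bool


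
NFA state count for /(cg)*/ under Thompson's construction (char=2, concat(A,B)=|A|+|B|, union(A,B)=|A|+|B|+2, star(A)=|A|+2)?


Syntax tree has 2 char leaf(s), 0 union(s), 1 star(s)
chars contribute 2×2 = 4; each union adds +2; each star adds +2
Total: 4 + 0 + 2 = 6 states


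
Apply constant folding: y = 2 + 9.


2 + 9 = 11 at compile time
Optimized: y = 11


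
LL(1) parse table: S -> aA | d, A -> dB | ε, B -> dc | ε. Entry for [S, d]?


For [S, d]: 'd' ∈ FIRST(d)
Entry: S -> d


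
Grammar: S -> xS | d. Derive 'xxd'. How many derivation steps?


Derivation: S => xS => xxS => xxd
Steps: 3


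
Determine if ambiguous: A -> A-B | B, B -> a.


precedence layered via separate nonterminal B: deterministic
Unambiguous


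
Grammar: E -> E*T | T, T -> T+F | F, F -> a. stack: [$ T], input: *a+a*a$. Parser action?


lookahead ∉ {+} so T won't extend; reduce E -> T
Action: reduce (E -> T)


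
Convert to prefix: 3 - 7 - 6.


left-to-right (same/higher precedence on left): tree is (- (- 3 7) 6)
Prefix: - - 3 7 6


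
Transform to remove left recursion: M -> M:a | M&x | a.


Left-recursive alternatives: M:a, M&x; non-recursive: a
Introduce M': M -> aM', M' -> :aM' | &xM' | ε


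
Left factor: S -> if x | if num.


Common prefix: 'if'
Factored: S -> if S', S' -> x | num


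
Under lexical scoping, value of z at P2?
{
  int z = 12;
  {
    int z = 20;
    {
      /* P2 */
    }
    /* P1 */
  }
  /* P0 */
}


P2's block does not declare z; resolves to the enclosing declaration at depth 1
z = 20


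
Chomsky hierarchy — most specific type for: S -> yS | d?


Right-linear: every RHS is a terminal or a terminal followed by one nonterminal
Classification: Type 3 (Regular)


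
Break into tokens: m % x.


Scan left to right, longest-match per lexeme
Tokens: ID(m), OP(%), ID(x)


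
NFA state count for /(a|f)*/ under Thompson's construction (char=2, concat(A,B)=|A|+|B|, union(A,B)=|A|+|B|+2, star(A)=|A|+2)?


Syntax tree has 2 char leaf(s), 1 union(s), 1 star(s)
chars contribute 2×2 = 4; each union adds +2; each star adds +2
Total: 4 + 2 + 2 = 8 states


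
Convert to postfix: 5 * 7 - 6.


Left to right (same or higher precedence on left)
Postfix: 5 7 * 6 -


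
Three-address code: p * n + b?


Break into single-operator statements:
t1 = p * n
t2 = t1 + b


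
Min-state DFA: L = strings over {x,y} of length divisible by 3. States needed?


Track length mod 3: states 0..2, accept at 0
Minimal DFA: 3 states


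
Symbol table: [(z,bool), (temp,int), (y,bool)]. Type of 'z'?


Lookup 'z' → type bool


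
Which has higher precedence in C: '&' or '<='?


'<=' is relational (level 7); '&' is bitwise AND (level 5)
Higher level binds tighter
'<=' has higher precedence than '&'


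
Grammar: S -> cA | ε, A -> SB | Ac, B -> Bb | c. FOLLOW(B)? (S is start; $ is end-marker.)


$ ∈ FOLLOW(S). For each A -> αBβ: add FIRST(β)\{ε} to FOLLOW(B); if β nullable, add FOLLOW(A).
FOLLOW(B) = {$, b, c}


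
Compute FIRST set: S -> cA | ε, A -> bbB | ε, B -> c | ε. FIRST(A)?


Per alternative of A: FIRST(bbB) = {b}; FIRST(ε) = {ε}
FIRST(A) = {b, ε}


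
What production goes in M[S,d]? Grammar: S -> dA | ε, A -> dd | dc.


For [S, d]: 'd' ∈ FIRST(dA)
Entry: S -> dA


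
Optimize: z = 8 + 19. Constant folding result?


8 + 19 = 27 at compile time
Optimized: z = 27


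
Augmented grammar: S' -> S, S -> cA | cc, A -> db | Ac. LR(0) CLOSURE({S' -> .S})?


Start: S' -> .S
For each item with dot before a nonterminal B, add B -> .γ for every B-production
Closure: [S' -> .S, S -> .cA, S -> .cc]


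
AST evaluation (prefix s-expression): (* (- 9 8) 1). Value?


Evaluate inner: (- 9 8) = 1
Evaluate root: (* 1 1) = 1
Result: 1


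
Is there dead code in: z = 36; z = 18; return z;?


first assignment to z is overwritten before any read
Dead: 'z = 36'


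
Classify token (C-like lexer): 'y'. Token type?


Pattern: letter/underscore followed by alphanumerics, not a keyword
Type: IDENTIFIER


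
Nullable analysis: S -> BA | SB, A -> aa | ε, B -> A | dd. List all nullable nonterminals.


A nonterminal is nullable iff some alternative derives ε (directly, or every symbol in it is nullable)
Nullable: {A, B, S}


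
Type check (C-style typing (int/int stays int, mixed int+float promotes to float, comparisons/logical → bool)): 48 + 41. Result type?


Operand types: int + int
Rule: mixed int/float promotes to float; int/int stays int
Result type: int


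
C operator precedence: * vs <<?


'*' is multiplicative (level 10); '<<' is shift (level 8)
Higher level binds tighter
'*' has higher precedence than '<<'


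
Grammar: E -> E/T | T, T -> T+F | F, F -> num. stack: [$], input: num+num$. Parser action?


no handle on stack; shift 'num'
Action: shift


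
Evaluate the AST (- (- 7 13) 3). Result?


Evaluate inner: (- 7 13) = -6
Evaluate root: (- -6 3) = -9
Result: -9


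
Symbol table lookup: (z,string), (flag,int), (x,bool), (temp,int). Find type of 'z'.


Lookup 'z' → type string


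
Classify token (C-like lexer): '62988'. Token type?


Pattern: digits only
Type: INTEGER_LITERAL
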